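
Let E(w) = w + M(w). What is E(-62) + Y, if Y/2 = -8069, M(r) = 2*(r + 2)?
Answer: -16320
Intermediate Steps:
M(r) = 4 + 2*r (M(r) = 2*(2 + r) = 4 + 2*r)
Y = -16138 (Y = 2*(-8069) = -16138)
E(w) = 4 + 3*w (E(w) = w + (4 + 2*w) = 4 + 3*w)
E(-62) + Y = (4 + 3*(-62)) - 16138 = (4 - 186) - 16138 = -182 - 16138 = -16320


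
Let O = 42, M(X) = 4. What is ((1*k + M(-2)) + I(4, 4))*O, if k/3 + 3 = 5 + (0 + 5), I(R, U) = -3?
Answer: 924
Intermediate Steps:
k = 21 (k = -9 + 3*(5 + (0 + 5)) = -9 + 3*(5 + 5) = -9 + 3*10 = -9 + 30 = 21)
((1*k + M(-2)) + I(4, 4))*O = ((1*21 + 4) - 3)*42 = ((21 + 4) - 3)*42 = (25 - 3)*42 = 22*42 = 924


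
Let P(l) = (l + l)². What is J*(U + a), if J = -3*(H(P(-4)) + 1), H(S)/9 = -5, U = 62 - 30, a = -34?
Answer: -264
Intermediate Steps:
P(l) = 4*l² (P(l) = (2*l)² = 4*l²)
U = 32
H(S) = -45 (H(S) = 9*(-5) = -45)
J = 132 (J = -3*(-45 + 1) = -3*(-44) = 132)
J*(U + a) = 132*(32 - 34) = 132*(-2) = -264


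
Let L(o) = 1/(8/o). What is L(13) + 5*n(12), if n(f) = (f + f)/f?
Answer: 93/8 ≈ 11.625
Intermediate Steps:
n(f) = 2 (n(f) = (2*f)/f = 2)
L(o) = o/8
L(13) + 5*n(12) = (1/8)*13 + 5*2 = 13/8 + 10 = 93/8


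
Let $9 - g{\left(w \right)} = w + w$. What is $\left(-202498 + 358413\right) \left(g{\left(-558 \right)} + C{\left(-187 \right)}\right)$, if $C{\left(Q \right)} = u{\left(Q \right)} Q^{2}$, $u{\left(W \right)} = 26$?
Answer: $141932386885$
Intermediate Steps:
$g{\left(w \right)} = 9 - 2 w$ ($g{\left(w \right)} = 9 - \left(w + w\right) = 9 - 2 w$)
$C{\left(Q \right)} = 26 Q^{2}$
$\left(-202498 + 358413\right) \left(g{\left(-558 \right)} + C{\left(-187 \right)}\right) = \left(-202498 + 358413\right) \left(\left(9 - -1116\right) + 26 \left(-187\right)^{2}\right) = 155915 \left(\left(9 + 1116\right) + 26 \cdot 34969\right) = 155915 \left(1125 + 909194\right) = 155915 \cdot 910319 = 141932386885$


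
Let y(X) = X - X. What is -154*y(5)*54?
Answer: 0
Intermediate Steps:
y(X) = 0
-154*y(5)*54 = -154*0*54 = 0*54 = 0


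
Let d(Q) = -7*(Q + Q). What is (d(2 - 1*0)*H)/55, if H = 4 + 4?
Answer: -224/55 ≈ -4.0727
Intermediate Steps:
d(Q) = -14*Q
H = 8
(d(2 - 1*0)*H)/55 = (-14*(2 - 1*0)*8)/55 = (-14*(2 + 0)*8)*(1/55) = (-14*2*8)*(1/55) = -28*8*(1/55) = -224*1/55 = -224/55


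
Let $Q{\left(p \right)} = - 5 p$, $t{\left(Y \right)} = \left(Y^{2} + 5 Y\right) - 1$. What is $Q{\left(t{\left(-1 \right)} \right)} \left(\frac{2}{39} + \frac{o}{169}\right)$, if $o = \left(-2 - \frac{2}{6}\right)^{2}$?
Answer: $\frac{3175}{1521} \approx 2.0874$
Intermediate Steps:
$o = \frac{49}{9}$ ($o = \left(-2 - \frac{1}{3}\right)^{2} = \left(- \frac{7}{3}\right)^{2} = \frac{49}{9} \approx 5.4444$)
$t{\left(Y \right)} = -1 + Y^{2} + 5 Y$
$Q{\left(t{\left(-1 \right)} \right)} \left(\frac{2}{39} + \frac{o}{169}\right) = - 5 \left(-1 + \left(-1\right)^{2} + 5 \left(-1\right)\right) \left(\frac{2}{39} + \frac{49}{9 \cdot 169}\right) = - 5 \left(-1 + 1 - 5\right) \left(2 \cdot \frac{1}{39} + \frac{49}{9} \cdot \frac{1}{169}\right) = \left(-5\right) \left(-5\right) \left(\frac{2}{39} + \frac{49}{1521}\right) = 25 \cdot \frac{127}{1521} = \frac{3175}{1521}$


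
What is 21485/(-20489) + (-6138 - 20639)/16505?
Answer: -903243878/338170945 ≈ -2.6710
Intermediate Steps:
21485/(-20489) + (-6138 - 20639)/16505 = 21485*(-1/20489) - 26777*1/16505 = -21485/20489 - 26777/16505 = -903243878/338170945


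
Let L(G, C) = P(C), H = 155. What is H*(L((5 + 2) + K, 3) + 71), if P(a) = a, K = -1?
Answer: 11470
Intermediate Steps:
L(G, C) = C
H*(L((5 + 2) + K, 3) + 71) = 155*(3 + 71) = 155*74 = 11470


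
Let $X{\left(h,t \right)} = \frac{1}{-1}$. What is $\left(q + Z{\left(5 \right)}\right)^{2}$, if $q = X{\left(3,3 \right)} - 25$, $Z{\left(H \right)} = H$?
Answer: $441$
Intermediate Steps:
$X{\left(h,t \right)} = -1$
$q = -26$ ($q = -1 - 25 = -26$)
$\left(q + Z{\left(5 \right)}\right)^{2} = \left(-26 + 5\right)^{2} = \left(-21\right)^{2} = 441$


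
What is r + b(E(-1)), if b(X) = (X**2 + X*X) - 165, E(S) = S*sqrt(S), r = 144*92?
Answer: 13081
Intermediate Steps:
r = 13248
E(S) = S**(3/2)
b(X) = -165 + 2*X**2 (b(X) = (X**2 + X**2) - 165 = 2*X**2 - 165 = -165 + 2*X**2)
r + b(E(-1)) = 13248 + (-165 + 2*((-1)**(3/2))**2) = 13248 + (-165 + 2*(-I)**2) = 13248 + (-165 + 2*(-1)) = 13248 + (-165 - 2) = 13248 - 167 = 13081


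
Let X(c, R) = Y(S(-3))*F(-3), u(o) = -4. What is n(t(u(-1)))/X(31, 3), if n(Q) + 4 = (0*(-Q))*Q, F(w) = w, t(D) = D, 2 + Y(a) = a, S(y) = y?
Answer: -4/15 ≈ -0.26667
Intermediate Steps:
Y(a) = -2 + a
X(c, R) = 15 (X(c, R) = (-2 - 3)*(-3) = -5*(-3) = 15)
n(Q) = -4 (n(Q) = -4 + (0*(-Q))*Q = -4 + 0*Q = -4 + 0 = -4)
n(t(u(-1)))/X(31, 3) = -4/15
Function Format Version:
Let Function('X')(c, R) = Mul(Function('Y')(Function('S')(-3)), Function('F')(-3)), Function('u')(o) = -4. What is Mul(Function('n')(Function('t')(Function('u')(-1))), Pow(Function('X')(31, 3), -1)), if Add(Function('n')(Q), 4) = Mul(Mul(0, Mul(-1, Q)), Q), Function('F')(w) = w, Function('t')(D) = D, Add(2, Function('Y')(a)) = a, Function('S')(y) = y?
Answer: Rational(-4, 15) ≈ -0.26667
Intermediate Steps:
Function('Y')(a) = Add(-2, a)
Function('X')(c, R) = 15 (Function('X')(c, R) = Mul(Add(-2, -3), -3) = Mul(-5, -3) = 15)
Function('n')(Q) = -4 (Function('n')(Q) = Add(-4, Mul(Mul(0, Mul(-1, Q)), Q)) = Add(-4, Mul(0, Q)) = Add(-4, 0) = -4)
Mul(Function('n')(Function('t')(Function('u')(-1))), Pow(Function('X')(31, 3), -1)) = Mul(-4, Pow(15, -1)) = Mul(-4, Rational(1, 15)) = Rational(-4, 15)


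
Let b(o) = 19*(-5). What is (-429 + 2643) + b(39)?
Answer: 2119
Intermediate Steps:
b(o) = -95
(-429 + 2643) + b(39) = (-429 + 2643) - 95 = 2214 - 95 = 2119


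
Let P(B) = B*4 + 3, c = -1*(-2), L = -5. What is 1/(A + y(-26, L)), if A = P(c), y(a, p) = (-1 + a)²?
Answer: 1/740 ≈ 0.0013514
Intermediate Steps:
c = 2
P(B) = 3 + 4*B (P(B) = 4*B + 3 = 3 + 4*B)
A = 11 (A = 3 + 4*2 = 3 + 8 = 11)
1/(A + y(-26, L)) = 1/(11 + (-1 - 26)²) = 1/(11 + (-27)²) = 1/(11 + 729) = 1/740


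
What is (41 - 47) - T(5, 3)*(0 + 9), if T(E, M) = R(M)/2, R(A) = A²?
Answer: -93/2 ≈ -46.500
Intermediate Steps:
T(E, M) = M²/2
(41 - 47) - T(5, 3)*(0 + 9) = (41 - 47) - (½)*3²*(0 + 9) = -6 - (½)*9*9 = -6 - 9*9/2 = -6 - 1*81/2 = -6 - 81/2 = -93/2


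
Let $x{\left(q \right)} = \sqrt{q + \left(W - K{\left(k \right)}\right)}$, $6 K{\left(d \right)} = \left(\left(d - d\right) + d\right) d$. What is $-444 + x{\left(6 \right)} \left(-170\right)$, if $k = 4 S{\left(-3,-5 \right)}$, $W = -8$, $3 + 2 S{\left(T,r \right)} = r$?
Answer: $-444 - \frac{170 i \sqrt{402}}{3} \approx -444.0 - 1136.2 i$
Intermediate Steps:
$S{\left(T,r \right)} = - \frac{3}{2} + \frac{r}{2}$
$k = -16$ ($k = 4 \left(- \frac{3}{2} + \frac{1}{2} \left(-5\right)\right) = 4 \left(- \frac{3}{2} - \frac{5}{2}\right) = 4 \left(-4\right) = -16$)
$K{\left(d \right)} = \frac{d^{2}}{6}$ ($K{\left(d \right)} = \frac{\left(\left(d - d\right) + d\right) d}{6} = \frac{\left(0 + d\right) d}{6} = \frac{d d}{6} = \frac{d^{2}}{6}$)
$x{\left(q \right)} = \sqrt{- \frac{152}{3} + q}$ ($x{\left(q \right)} = \sqrt{q - \left(8 + \frac{\left(-16\right)^{2}}{6}\right)} = \sqrt{q - \left(8 + \frac{1}{6} \cdot 256\right)} = \sqrt{q - \frac{152}{3}} = \sqrt{- \frac{152}{3} + q}$)
$-444 + x{\left(6 \right)} \left(-170\right) = -444 + \frac{\sqrt{-456 + 9 \cdot 6}}{3} \left(-170\right) = -444 + \frac{\sqrt{-456 + 54}}{3} \left(-170\right) = -444 + \frac{\sqrt{-402}}{3} \left(-170\right) = -444 + \frac{i \sqrt{402}}{3} \left(-170\right) = -444 - \frac{170 i \sqrt{402}}{3}$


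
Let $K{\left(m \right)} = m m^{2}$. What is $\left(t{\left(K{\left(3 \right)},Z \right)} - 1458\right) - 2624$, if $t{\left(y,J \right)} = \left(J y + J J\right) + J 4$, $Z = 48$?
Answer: $-290$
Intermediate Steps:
$K{\left(m \right)} = m^{3}$
$t{\left(y,J \right)} = J^{2} + 4 J + J y$ ($t{\left(y,J \right)} = \left(J y + J^{2}\right) + 4 J = \left(J^{2} + J y\right) + 4 J = J^{2} + 4 J + J y$)
$\left(t{\left(K{\left(3 \right)},Z \right)} - 1458\right) - 2624 = \left(48 \left(4 + 48 + 3^{3}\right) - 1458\right) - 2624 = \left(48 \left(4 + 48 + 27\right) - 1458\right) - 2624 = \left(48 \cdot 79 - 1458\right) - 2624 = \left(3792 - 1458\right) - 2624 = 2334 - 2624 = -290$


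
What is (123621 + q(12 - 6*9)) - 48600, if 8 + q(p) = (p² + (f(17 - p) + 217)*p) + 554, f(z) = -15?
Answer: 68847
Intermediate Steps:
q(p) = 546 + p² + 202*p (q(p) = -8 + ((p² + (-15 + 217)*p) + 554) = -8 + ((p² + 202*p) + 554) = -8 + (554 + p² + 202*p) = 546 + p² + 202*p)
(123621 + q(12 - 6*9)) - 48600 = (123621 + (546 + (12 - 6*9)² + 202*(12 - 6*9))) - 48600 = (123621 + (546 + (12 - 54)² + 202*(12 - 54))) - 48600 = (123621 + (546 + (-42)² + 202*(-42))) - 48600 = (123621 + (546 + 1764 - 8484)) - 48600 = (123621 - 6174) - 48600 = 117447 - 48600 = 68847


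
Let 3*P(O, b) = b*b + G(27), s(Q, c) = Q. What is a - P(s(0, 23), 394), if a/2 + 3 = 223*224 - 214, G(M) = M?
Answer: 143147/3 ≈ 47716.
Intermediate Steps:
P(O, b) = 9 + b²/3 (P(O, b) = (b*b + 27)/3 = (b² + 27)/3 = (27 + b²)/3 = 9 + b²/3)
a = 99470 (a = -6 + 2*(223*224 - 214) = -6 + 2*(49952 - 214) = -6 + 2*49738 = -6 + 99476 = 99470)
a - P(s(0, 23), 394) = 99470 - (9 + (⅓)*394²) = 99470 - (9 + (⅓)*155236) = 99470 - (9 + 155236/3) = 99470 - 1*155263/3 = 99470 - 155263/3 = 143147/3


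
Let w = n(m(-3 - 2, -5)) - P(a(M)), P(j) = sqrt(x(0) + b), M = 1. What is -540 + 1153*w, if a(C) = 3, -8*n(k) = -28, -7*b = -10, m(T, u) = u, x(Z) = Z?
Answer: 6991/2 - 1153*sqrt(70)/7 ≈ 2117.4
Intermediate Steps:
b = 10/7 (b = -1/7*(-10) = 10/7 ≈ 1.4286)
n(k) = 7/2 (n(k) = -1/8*(-28) = 7/2)
P(j) = sqrt(70)/7 (P(j) = sqrt(0 + 10/7) = sqrt(10/7) = sqrt(70)/7)
w = 7/2 - sqrt(70)/7 ≈ 2.3048
-540 + 1153*w = -540 + 1153*(7/2 - sqrt(70)/7) = -540 + (8071/2 - 1153*sqrt(70)/7) = 6991/2 - 1153*sqrt(70)/7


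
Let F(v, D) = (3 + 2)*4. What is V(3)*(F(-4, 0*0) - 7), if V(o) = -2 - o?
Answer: -65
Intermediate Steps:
F(v, D) = 20 (F(v, D) = 5*4 = 20)
V(3)*(F(-4, 0*0) - 7) = (-2 - 1*3)*(20 - 7) = (-2 - 3)*13 = -5*13 = -65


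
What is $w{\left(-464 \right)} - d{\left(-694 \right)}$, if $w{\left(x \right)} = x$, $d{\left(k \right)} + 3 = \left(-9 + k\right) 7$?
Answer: $4460$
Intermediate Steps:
$d{\left(k \right)} = -66 + 7 k$ ($d{\left(k \right)} = -3 + \left(-9 + k\right) 7 = -3 + \left(-63 + 7 k\right) = -66 + 7 k$)
$w{\left(-464 \right)} - d{\left(-694 \right)} = -464 - \left(-66 + 7 \left(-694\right)\right) = -464 - \left(-66 - 4858\right) = -464 - -4924 = -464 + 4924 = 4460$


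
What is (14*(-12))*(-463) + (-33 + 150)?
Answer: 77901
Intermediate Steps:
(14*(-12))*(-463) + (-33 + 150) = -168*(-463) + 117 = 77784 + 117 = 77901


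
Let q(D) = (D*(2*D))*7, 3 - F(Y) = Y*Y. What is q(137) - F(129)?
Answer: 279404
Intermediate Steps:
F(Y) = 3 - Y² (F(Y) = 3 - Y*Y = 3 - Y²)
q(D) = 14*D² (q(D) = (2*D²)*7 = 14*D²)
q(137) - F(129) = 14*137² - (3 - 1*129²) = 14*18769 - (3 - 1*16641) = 262766 - (3 - 16641) = 262766 - 1*(-16638) = 262766 + 16638 = 279404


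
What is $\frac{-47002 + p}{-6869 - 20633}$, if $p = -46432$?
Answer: $\frac{46717}{13751} \approx 3.3974$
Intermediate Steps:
$\frac{-47002 + p}{-6869 - 20633} = \frac{-47002 - 46432}{-6869 - 20633} = - \frac{93434}{-27502} = \left(-93434\right) \left(- \frac{1}{27502}\right) = \frac{46717}{13751}$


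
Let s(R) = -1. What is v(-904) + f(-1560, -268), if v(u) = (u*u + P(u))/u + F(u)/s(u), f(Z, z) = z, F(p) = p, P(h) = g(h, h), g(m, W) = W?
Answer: -267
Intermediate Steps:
P(h) = h
v(u) = -u + (u + u**2)/u (v(u) = (u*u + u)/u + u/(-1) = (u**2 + u)/u + u*(-1) = (u + u**2)/u - u = -u + (u + u**2)/u)
v(-904) + f(-1560, -268) = 1 - 268 = -267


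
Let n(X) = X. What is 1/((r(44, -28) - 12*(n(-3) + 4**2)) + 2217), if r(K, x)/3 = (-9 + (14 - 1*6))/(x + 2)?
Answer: 26/53589 ≈ 0.00048517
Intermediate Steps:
r(K, x) = -3/(2 + x) (r(K, x) = 3*((-9 + (14 - 1*6))/(x + 2)) = 3*((-9 + (14 - 6))/(2 + x)) = 3*((-9 + 8)/(2 + x)) = 3*(-1/(2 + x)) = -3/(2 + x))
1/((r(44, -28) - 12*(n(-3) + 4**2)) + 2217) = 1/((-3/(2 - 28) - 12*(-3 + 4**2)) + 2217) = 1/((-3/(-26) - 12*(-3 + 16)) + 2217) = 1/((-3*(-1/26) - 12*13) + 2217) = 1/((3/26 - 156) + 2217) = 1/(-4053/26 + 2217) = 1/(53589/26) = 26/53589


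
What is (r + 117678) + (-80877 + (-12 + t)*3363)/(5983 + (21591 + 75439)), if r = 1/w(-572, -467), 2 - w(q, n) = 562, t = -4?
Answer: 6788448209227/57687280 ≈ 1.1768e+5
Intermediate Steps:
w(q, n) = -560 (w(q, n) = 2 - 1*562 = 2 - 562 = -560)
r = -1/560 (r = 1/(-560) = -1/560 ≈ -0.0017857)
(r + 117678) + (-80877 + (-12 + t)*3363)/(5983 + (21591 + 75439)) = (-1/560 + 117678) + (-80877 + (-12 - 4)*3363)/(5983 + (21591 + 75439)) = 65899679/560 + (-80877 - 16*3363)/(5983 + 97030) = 65899679/560 + (-80877 - 53808)/103013 = 65899679/560 - 134685*1/103013 = 65899679/560 - 134685/103013 = 6788448209227/57687280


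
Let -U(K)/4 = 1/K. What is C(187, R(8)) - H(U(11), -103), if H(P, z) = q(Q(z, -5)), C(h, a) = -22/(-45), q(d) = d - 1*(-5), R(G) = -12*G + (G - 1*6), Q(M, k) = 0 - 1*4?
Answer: -23/45 ≈ -0.51111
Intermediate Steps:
Q(M, k) = -4 (Q(M, k) = 0 - 4 = -4)
U(K) = -4/K
R(G) = -6 - 11*G (R(G) = -12*G + (G - 6) = -12*G + (-6 + G) = -6 - 11*G)
q(d) = 5 + d (q(d) = d + 5 = 5 + d)
C(h, a) = 22/45 (C(h, a) = -22*(-1/45) = 22/45)
H(P, z) = 1 (H(P, z) = 5 - 4 = 1)
C(187, R(8)) - H(U(11), -103) = 22/45 - 1*1 = 22/45 - 1 = -23/45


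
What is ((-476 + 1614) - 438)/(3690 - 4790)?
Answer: -7/11 ≈ -0.63636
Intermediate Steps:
((-476 + 1614) - 438)/(3690 - 4790) = (1138 - 438)/(-1100) = 700*(-1/1100) = -7/11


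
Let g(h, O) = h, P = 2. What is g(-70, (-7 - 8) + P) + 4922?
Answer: 4852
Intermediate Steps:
g(-70, (-7 - 8) + P) + 4922 = -70 + 4922 = 4852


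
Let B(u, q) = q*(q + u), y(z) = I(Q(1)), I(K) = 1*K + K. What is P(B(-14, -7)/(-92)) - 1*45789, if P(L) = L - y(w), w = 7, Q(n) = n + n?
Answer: -4213103/92 ≈ -45795.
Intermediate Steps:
Q(n) = 2*n
I(K) = 2*K (I(K) = K + K = 2*K)
y(z) = 4 (y(z) = 2*(2*1) = 2*2 = 4)
P(L) = -4 + L (P(L) = L - 1*4 = L - 4 = -4 + L)
P(B(-14, -7)/(-92)) - 1*45789 = (-4 - 7*(-7 - 14)/(-92)) - 1*45789 = (-4 - 7*(-21)*(-1/92)) - 45789 = (-4 + 147*(-1/92)) - 45789 = (-4 - 147/92) - 45789 = -515/92 - 45789 = -4213103/92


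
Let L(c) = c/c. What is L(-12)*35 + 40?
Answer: 75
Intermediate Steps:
L(c) = 1
L(-12)*35 + 40 = 1*35 + 40 = 35 + 40 = 75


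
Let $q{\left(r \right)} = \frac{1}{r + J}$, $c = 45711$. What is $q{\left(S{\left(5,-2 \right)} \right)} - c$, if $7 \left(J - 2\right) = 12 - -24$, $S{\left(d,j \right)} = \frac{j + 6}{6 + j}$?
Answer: $- \frac{2605520}{57} \approx -45711.0$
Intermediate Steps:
$S{\left(d,j \right)} = 1$ ($S{\left(d,j \right)} = \frac{6 + j}{6 + j} = 1$)
$J = \frac{50}{7}$ ($J = 2 + \frac{12 - -24}{7} = 2 + \frac{12 + 24}{7} = 2 + \frac{1}{7} \cdot 36 = 2 + \frac{36}{7} = \frac{50}{7} \approx 7.1429$)
$q{\left(r \right)} = \frac{1}{\frac{50}{7} + r}$ ($q{\left(r \right)} = \frac{1}{r + \frac{50}{7}} = \frac{1}{\frac{50}{7} + r}$)
$q{\left(S{\left(5,-2 \right)} \right)} - c = \frac{7}{50 + 7 \cdot 1} - 45711 = \frac{7}{50 + 7} - 45711 = \frac{7}{57} - 45711 = - \frac{2605520}{57}$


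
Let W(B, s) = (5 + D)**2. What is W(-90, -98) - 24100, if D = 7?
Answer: -23956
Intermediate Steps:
W(B, s) = 144 (W(B, s) = (5 + 7)**2 = 12**2 = 144)
W(-90, -98) - 24100 = 144 - 24100 = -23956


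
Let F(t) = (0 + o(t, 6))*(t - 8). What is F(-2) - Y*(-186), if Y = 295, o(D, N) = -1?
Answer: 54880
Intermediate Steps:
F(t) = 8 - t (F(t) = (0 - 1)*(t - 8) = -(-8 + t) = 8 - t)
F(-2) - Y*(-186) = (8 - 1*(-2)) - 1*295*(-186) = (8 + 2) - 295*(-186) = 10 + 54870 = 54880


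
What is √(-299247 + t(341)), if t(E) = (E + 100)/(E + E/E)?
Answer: I*√432110806/38 ≈ 547.03*I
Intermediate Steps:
t(E) = (100 + E)/(1 + E) (t(E) = (100 + E)/(E + 1) = (100 + E)/(1 + E))
√(-299247 + t(341)) = √(-299247 + (100 + 341)/(1 + 341)) = √(-299247 + 441/342) = √(-299247 + (1/342)*441) = √(-299247 + 49/38) = √(-11371337/38) = I*√432110806/38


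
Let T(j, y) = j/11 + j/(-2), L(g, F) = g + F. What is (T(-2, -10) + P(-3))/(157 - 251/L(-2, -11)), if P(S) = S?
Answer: -26/2101 ≈ -0.012375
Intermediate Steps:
L(g, F) = F + g
T(j, y) = -9*j/22 (T(j, y) = j*(1/11) + j*(-½) = j/11 - j/2 = -9*j/22)
(T(-2, -10) + P(-3))/(157 - 251/L(-2, -11)) = (-9/22*(-2) - 3)/(157 - 251/(-11 - 2)) = (9/11 - 3)/(157 - 251/(-13)) = -24/(11*(157 - 251*(-1/13))) = -24/(11*(157 + 251/13)) = -24/(11*2292/13) = -24/11*13/2292 = -26/2101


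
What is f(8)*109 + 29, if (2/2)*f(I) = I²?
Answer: 7005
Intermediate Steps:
f(I) = I²
f(8)*109 + 29 = 8²*109 + 29 = 64*109 + 29 = 6976 + 29 = 7005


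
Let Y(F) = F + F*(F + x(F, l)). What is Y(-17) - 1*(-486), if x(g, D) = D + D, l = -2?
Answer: 826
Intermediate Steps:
x(g, D) = 2*D
Y(F) = F + F*(-4 + F) (Y(F) = F + F*(F + 2*(-2)) = F + F*(F - 4) = F + F*(-4 + F))
Y(-17) - 1*(-486) = -17*(-3 - 17) - 1*(-486) = -17*(-20) + 486 = 340 + 486 = 826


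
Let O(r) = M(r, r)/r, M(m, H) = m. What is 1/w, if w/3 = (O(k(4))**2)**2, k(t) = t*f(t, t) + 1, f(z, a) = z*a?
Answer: 1/3 ≈ 0.33333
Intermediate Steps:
f(z, a) = a*z
k(t) = 1 + t**3 (k(t) = t*(t*t) + 1 = t*t**2 + 1 = t**3 + 1 = 1 + t**3)
O(r) = 1 (O(r) = r/r = 1)
w = 3 (w = 3*(1**2)**2 = 3*1**2 = 3*1 = 3)
1/w = 1/3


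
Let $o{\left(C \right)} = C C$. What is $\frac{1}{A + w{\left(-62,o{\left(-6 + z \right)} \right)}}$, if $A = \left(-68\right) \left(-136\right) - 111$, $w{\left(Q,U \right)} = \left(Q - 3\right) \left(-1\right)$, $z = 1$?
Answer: $\frac{1}{9202} \approx 0.00010867$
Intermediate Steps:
$o{\left(C \right)} = C^{2}$
$w{\left(Q,U \right)} = 3 - Q$ ($w{\left(Q,U \right)} = \left(-3 + Q\right) \left(-1\right) = 3 - Q$)
$A = 9137$ ($A = 9248 - 111 = 9137$)
$\frac{1}{A + w{\left(-62,o{\left(-6 + z \right)} \right)}} = \frac{1}{9137 + \left(3 - -62\right)} = \frac{1}{9137 + \left(3 + 62\right)} = \frac{1}{9137 + 65} = \frac{1}{9202}$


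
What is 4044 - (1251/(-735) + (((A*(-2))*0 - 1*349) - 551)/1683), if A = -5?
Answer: 185378339/45815 ≈ 4046.2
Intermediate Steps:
4044 - (1251/(-735) + (((A*(-2))*0 - 1*349) - 551)/1683) = 4044 - (1251/(-735) + ((-5*(-2)*0 - 1*349) - 551)/1683) = 4044 - (1251*(-1/735) + ((10*0 - 349) - 551)*(1/1683)) = 4044 - (-417/245 + ((0 - 349) - 551)*(1/1683)) = 4044 - (-417/245 + (-349 - 551)*(1/1683)) = 4044 - (-417/245 - 900*1/1683) = 4044 - (-417/245 - 100/187) = 4044 - 1*(-102479/45815) = 4044 + 102479/45815 = 185378339/45815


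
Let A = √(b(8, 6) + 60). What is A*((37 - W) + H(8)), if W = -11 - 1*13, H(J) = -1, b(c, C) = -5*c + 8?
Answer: 120*√7 ≈ 317.49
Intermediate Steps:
b(c, C) = 8 - 5*c
A = 2*√7 (A = √((8 - 5*8) + 60) = √((8 - 40) + 60) = √(-32 + 60) = √28 = 2*√7 ≈ 5.2915)
W = -24 (W = -11 - 13 = -24)
A*((37 - W) + H(8)) = (2*√7)*((37 - 1*(-24)) - 1) = (2*√7)*((37 + 24) - 1) = (2*√7)*(61 - 1) = (2*√7)*60 = 120*√7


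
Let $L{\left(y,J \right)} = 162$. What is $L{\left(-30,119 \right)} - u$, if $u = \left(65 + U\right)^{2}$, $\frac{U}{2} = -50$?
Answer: $-1063$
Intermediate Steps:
$U = -100$ ($U = 2 \left(-50\right) = -100$)
$u = 1225$ ($u = \left(65 - 100\right)^{2} = \left(-35\right)^{2} = 1225$)
$L{\left(-30,119 \right)} - u = 162 - 1225 = -1063$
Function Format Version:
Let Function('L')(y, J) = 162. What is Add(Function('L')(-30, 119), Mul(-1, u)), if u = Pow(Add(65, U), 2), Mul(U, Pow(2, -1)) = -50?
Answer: -1063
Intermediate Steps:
U = -100 (U = Mul(2, -50) = -100)
u = 1225 (u = Pow(Add(65, -100), 2) = Pow(-35, 2) = 1225)
Add(Function('L')(-30, 119), Mul(-1, u)) = Add(162, Mul(-1, 1225)) = Add(162, -1225) = -1063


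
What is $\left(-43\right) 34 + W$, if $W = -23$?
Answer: $-1485$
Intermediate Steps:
$\left(-43\right) 34 + W = \left(-43\right) 34 - 23 = -1462 - 23 = -1485$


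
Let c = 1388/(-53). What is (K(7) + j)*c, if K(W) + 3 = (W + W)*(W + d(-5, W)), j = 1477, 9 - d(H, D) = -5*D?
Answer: -3036944/53 ≈ -57301.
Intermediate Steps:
d(H, D) = 9 + 5*D (d(H, D) = 9 - (-5)*D = 9 + 5*D)
K(W) = -3 + 2*W*(9 + 6*W) (K(W) = -3 + (W + W)*(W + (9 + 5*W)) = -3 + (2*W)*(9 + 6*W) = -3 + 2*W*(9 + 6*W))
c = -1388/53 (c = 1388*(-1/53) = -1388/53 ≈ -26.189)
(K(7) + j)*c = ((-3 + 12*7² + 18*7) + 1477)*(-1388/53) = ((-3 + 12*49 + 126) + 1477)*(-1388/53) = ((-3 + 588 + 126) + 1477)*(-1388/53) = (711 + 1477)*(-1388/53) = 2188*(-1388/53) = -3036944/53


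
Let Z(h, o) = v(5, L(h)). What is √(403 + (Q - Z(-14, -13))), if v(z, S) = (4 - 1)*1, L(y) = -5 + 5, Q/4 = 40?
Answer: 4*√35 ≈ 23.664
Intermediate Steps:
Q = 160 (Q = 4*40 = 160)
L(y) = 0
v(z, S) = 3 (v(z, S) = 3*1 = 3)
Z(h, o) = 3
√(403 + (Q - Z(-14, -13))) = √(403 + (160 - 1*3)) = √(403 + (160 - 3)) = √(403 + 157) = √560 = 4*√35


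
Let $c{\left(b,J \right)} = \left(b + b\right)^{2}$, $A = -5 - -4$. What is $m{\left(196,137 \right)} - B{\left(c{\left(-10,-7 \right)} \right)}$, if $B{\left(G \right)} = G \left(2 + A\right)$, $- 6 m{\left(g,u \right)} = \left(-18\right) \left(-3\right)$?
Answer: $-409$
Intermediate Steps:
$A = -1$ ($A = -5 + 4 = -1$)
$c{\left(b,J \right)} = 4 b^{2}$ ($c{\left(b,J \right)} = \left(2 b\right)^{2} = 4 b^{2}$)
$m{\left(g,u \right)} = -9$ ($m{\left(g,u \right)} = - \frac{\left(-18\right) \left(-3\right)}{6} = \left(- \frac{1}{6}\right) 54 = -9$)
$B{\left(G \right)} = G$ ($B{\left(G \right)} = G \left(2 - 1\right) = G 1 = G$)
$m{\left(196,137 \right)} - B{\left(c{\left(-10,-7 \right)} \right)} = -9 - 4 \left(-10\right)^{2} = -9 - 4 \cdot 100 = -9 - 400 = -409$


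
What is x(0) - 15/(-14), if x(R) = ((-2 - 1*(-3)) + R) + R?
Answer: 29/14 ≈ 2.0714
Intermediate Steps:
x(R) = 1 + 2*R (x(R) = ((-2 + 3) + R) + R = (1 + R) + R = 1 + 2*R)
x(0) - 15/(-14) = (1 + 2*0) - 15/(-14) = (1 + 0) - 1/14*(-15) = 1 + 15/14 = 29/14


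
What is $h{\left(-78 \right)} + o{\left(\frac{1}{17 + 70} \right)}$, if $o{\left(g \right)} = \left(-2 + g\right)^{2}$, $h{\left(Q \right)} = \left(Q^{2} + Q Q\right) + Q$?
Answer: $\frac{91539139}{7569} \approx 12094.0$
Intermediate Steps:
$h{\left(Q \right)} = Q + 2 Q^{2}$ ($h{\left(Q \right)} = \left(Q^{2} + Q^{2}\right) + Q = 2 Q^{2} + Q = Q + 2 Q^{2}$)
$h{\left(-78 \right)} + o{\left(\frac{1}{17 + 70} \right)} = - 78 \left(1 + 2 \left(-78\right)\right) + \left(-2 + \frac{1}{17 + 70}\right)^{2} = - 78 \left(1 - 156\right) + \left(-2 + \frac{1}{87}\right)^{2} = \left(-78\right) \left(-155\right) + \left(-2 + \frac{1}{87}\right)^{2} = 12090 + \left(- \frac{173}{87}\right)^{2} = 12090 + \frac{29929}{7569} = \frac{91539139}{7569}$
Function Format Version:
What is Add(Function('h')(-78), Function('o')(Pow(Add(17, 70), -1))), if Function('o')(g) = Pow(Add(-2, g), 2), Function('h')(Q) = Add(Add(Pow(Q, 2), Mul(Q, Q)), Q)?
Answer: Rational(91539139, 7569) ≈ 12094.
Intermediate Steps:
Function('h')(Q) = Add(Q, Mul(2, Pow(Q, 2))) (Function('h')(Q) = Add(Add(Pow(Q, 2), Pow(Q, 2)), Q) = Add(Mul(2, Pow(Q, 2)), Q) = Add(Q, Mul(2, Pow(Q, 2))))
Add(Function('h')(-78), Function('o')(Pow(Add(17, 70), -1))) = Add(Mul(-78, Add(1, Mul(2, -78))), Pow(Add(-2, Pow(Add(17, 70), -1)), 2)) = Add(Mul(-78, Add(1, -156)), Pow(Add(-2, Pow(87, -1)), 2)) = Add(Mul(-78, -155), Pow(Add(-2, Rational(1, 87)), 2)) = Add(12090, Pow(Rational(-173, 87), 2)) = Add(12090, Rational(29929, 7569)) = Rational(91539139, 7569)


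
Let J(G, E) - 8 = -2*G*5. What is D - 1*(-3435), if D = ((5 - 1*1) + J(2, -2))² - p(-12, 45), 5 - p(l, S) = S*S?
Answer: 5519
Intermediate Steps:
J(G, E) = 8 - 10*G (J(G, E) = 8 - 2*G*5 = 8 - 10*G)
p(l, S) = 5 - S² (p(l, S) = 5 - S*S = 5 - S²)
D = 2084 (D = ((5 - 1*1) + (8 - 10*2))² - (5 - 1*45²) = ((5 - 1) + (8 - 20))² - (5 - 1*2025) = (4 - 12)² - (5 - 2025) = (-8)² - 1*(-2020) = 64 + 2020 = 2084)
D - 1*(-3435) = 2084 - 1*(-3435) = 2084 + 3435 = 5519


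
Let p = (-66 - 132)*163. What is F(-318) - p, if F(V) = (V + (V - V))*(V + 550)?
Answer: -41502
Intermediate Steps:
p = -32274 (p = -198*163 = -32274)
F(V) = V*(550 + V) (F(V) = (V + 0)*(550 + V) = V*(550 + V))
F(-318) - p = -318*(550 - 318) - 1*(-32274) = -318*232 + 32274 = -73776 + 32274 = -41502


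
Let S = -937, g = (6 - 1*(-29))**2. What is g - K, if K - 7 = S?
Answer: 2155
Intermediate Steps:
g = 1225 (g = (6 + 29)**2 = 35**2 = 1225)
K = -930 (K = 7 - 937 = -930)
g - K = 1225 - 1*(-930) = 1225 + 930 = 2155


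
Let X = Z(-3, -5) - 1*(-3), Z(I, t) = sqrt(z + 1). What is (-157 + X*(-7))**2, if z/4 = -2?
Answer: 31341 + 2492*I*sqrt(7) ≈ 31341.0 + 6593.2*I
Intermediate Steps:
z = -8 (z = 4*(-2) = -8)
Z(I, t) = I*sqrt(7) (Z(I, t) = sqrt(-8 + 1) = sqrt(-7) = I*sqrt(7))
X = 3 + I*sqrt(7) (X = I*sqrt(7) - 1*(-3) = I*sqrt(7) + 3 = 3 + I*sqrt(7) ≈ 3.0 + 2.6458*I)
(-157 + X*(-7))**2 = (-157 + (3 + I*sqrt(7))*(-7))**2 = (-157 + (-21 - 7*I*sqrt(7)))**2 = (-178 - 7*I*sqrt(7))**2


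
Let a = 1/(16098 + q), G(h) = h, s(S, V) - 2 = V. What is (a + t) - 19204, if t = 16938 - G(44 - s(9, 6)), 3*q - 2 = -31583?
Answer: -12824441/5571 ≈ -2302.0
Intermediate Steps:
q = -10527 (q = ⅔ + (⅓)*(-31583) = ⅔ - 31583/3 = -10527)
s(S, V) = 2 + V
t = 16902 (t = 16938 - (44 - (2 + 6)) = 16938 - (44 - 1*8) = 16938 - (44 - 8) = 16938 - 1*36 = 16938 - 36 = 16902)
a = 1/5571 (a = 1/(16098 - 10527) = 1/5571 ≈ 0.00017950)
(a + t) - 19204 = (1/5571 + 16902) - 19204 = 94161043/5571 - 19204 = -12824441/5571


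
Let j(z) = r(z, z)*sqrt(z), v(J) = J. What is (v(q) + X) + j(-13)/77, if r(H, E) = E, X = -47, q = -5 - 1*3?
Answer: -55 - 13*I*sqrt(13)/77 ≈ -55.0 - 0.60873*I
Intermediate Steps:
q = -8 (q = -5 - 3 = -8)
j(z) = z**(3/2) (j(z) = z*sqrt(z) = z**(3/2))
(v(q) + X) + j(-13)/77 = (-8 - 47) + (-13)**(3/2)/77 = -55 - 13*I*sqrt(13)*(1/77) = -55 - 13*I*sqrt(13)/77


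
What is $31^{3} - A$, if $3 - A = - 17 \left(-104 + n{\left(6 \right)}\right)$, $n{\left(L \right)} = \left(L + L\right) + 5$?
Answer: $31267$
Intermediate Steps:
$n{\left(L \right)} = 5 + 2 L$ ($n{\left(L \right)} = 2 L + 5 = 5 + 2 L$)
$A = -1476$ ($A = 3 - - 17 \left(-104 + \left(5 + 2 \cdot 6\right)\right) = 3 - - 17 \left(-104 + \left(5 + 12\right)\right) = 3 - - 17 \left(-104 + 17\right) = 3 - \left(-17\right) \left(-87\right) = 3 - 1479 = -1476$)
$31^{3} - A = 31^{3} - -1476 = 29791 + 1476 = 31267$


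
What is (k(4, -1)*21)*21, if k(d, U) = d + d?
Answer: 3528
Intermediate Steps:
k(d, U) = 2*d
(k(4, -1)*21)*21 = ((2*4)*21)*21 = (8*21)*21 = 168*21 = 3528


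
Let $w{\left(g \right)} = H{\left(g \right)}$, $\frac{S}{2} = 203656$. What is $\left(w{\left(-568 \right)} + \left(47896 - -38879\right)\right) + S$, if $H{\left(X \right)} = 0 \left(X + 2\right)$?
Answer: $494087$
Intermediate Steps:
$S = 407312$ ($S = 2 \cdot 203656 = 407312$)
$H{\left(X \right)} = 0$ ($H{\left(X \right)} = 0 \left(2 + X\right) = 0$)
$w{\left(g \right)} = 0$
$\left(w{\left(-568 \right)} + \left(47896 - -38879\right)\right) + S = \left(0 + \left(47896 - -38879\right)\right) + 407312 = \left(0 + \left(47896 + 38879\right)\right) + 407312 = \left(0 + 86775\right) + 407312 = 86775 + 407312 = 494087$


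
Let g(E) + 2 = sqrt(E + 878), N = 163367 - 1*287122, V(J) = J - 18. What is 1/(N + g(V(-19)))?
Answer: -1/123728 ≈ -8.0823e-6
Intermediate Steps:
V(J) = -18 + J
N = -123755 (N = 163367 - 287122 = -123755)
g(E) = -2 + sqrt(878 + E) (g(E) = -2 + sqrt(E + 878) = -2 + sqrt(878 + E))
1/(N + g(V(-19))) = 1/(-123755 + (-2 + sqrt(878 + (-18 - 19)))) = 1/(-123755 + (-2 + sqrt(878 - 37))) = 1/(-123755 + (-2 + sqrt(841))) = 1/(-123755 + (-2 + 29)) = 1/(-123755 + 27) = 1/(-123728) = -1/123728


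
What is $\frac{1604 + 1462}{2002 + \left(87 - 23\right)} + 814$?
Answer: $\frac{842395}{1033} \approx 815.48$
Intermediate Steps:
$\frac{1604 + 1462}{2002 + \left(87 - 23\right)} + 814 = \frac{3066}{2002 + 64} + 814 = \frac{3066}{2066} + 814 = 3066 \cdot \frac{1}{2066} + 814 = \frac{1533}{1033} + 814 = \frac{842395}{1033}$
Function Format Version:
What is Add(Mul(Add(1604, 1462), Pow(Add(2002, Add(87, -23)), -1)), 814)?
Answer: Rational(842395, 1033) ≈ 815.48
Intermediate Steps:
Add(Mul(Add(1604, 1462), Pow(Add(2002, Add(87, -23)), -1)), 814) = Add(Mul(3066, Pow(Add(2002, 64), -1)), 814) = Add(Mul(3066, Pow(2066, -1)), 814) = Add(Mul(3066, Rational(1, 2066)), 814) = Add(Rational(1533, 1033), 814) = Rational(842395, 1033)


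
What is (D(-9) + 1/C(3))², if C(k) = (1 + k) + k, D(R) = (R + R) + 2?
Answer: 12321/49 ≈ 251.45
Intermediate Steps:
D(R) = 2 + 2*R (D(R) = 2*R + 2 = 2 + 2*R)
C(k) = 1 + 2*k
(D(-9) + 1/C(3))² = ((2 + 2*(-9)) + 1/(1 + 2*3))² = ((2 - 18) + 1/(1 + 6))² = (-16 + 1/7)² = (-16 + ⅐)² = (-111/7)² = 12321/49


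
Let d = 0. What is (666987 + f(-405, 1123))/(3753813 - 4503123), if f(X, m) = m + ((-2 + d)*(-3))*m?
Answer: -337424/374655 ≈ -0.90063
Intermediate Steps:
f(X, m) = 7*m (f(X, m) = m + ((-2 + 0)*(-3))*m = m + (-2*(-3))*m = m + 6*m = 7*m)
(666987 + f(-405, 1123))/(3753813 - 4503123) = (666987 + 7*1123)/(3753813 - 4503123) = (666987 + 7861)/(-749310) = 674848*(-1/749310) = -337424/374655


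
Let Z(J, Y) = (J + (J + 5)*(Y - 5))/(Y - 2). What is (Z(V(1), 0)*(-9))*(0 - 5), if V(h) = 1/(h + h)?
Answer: 1215/2 ≈ 607.50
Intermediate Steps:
V(h) = 1/(2*h)
Z(J, Y) = (J + (-5 + Y)*(5 + J))/(-2 + Y) (Z(J, Y) = (J + (5 + J)*(-5 + Y))/(-2 + Y) = (J + (-5 + Y)*(5 + J))/(-2 + Y))
(Z(V(1), 0)*(-9))*(0 - 5) = (((-25 - 2/1 + 5*0 + ((1/2)/1)*0)/(-2 + 0))*(-9))*(0 - 5) = (((-25 - 2 + 0 + ((1/2)*1)*0)/(-2))*(-9))*(-5) = (-(-25 - 4*1/2 + 0 + (1/2)*0)/2*(-9))*(-5) = (-(-25 - 2 + 0 + 0)/2*(-9))*(-5) = (-1/2*(-27)*(-9))*(-5) = ((27/2)*(-9))*(-5) = -243/2*(-5) = 1215/2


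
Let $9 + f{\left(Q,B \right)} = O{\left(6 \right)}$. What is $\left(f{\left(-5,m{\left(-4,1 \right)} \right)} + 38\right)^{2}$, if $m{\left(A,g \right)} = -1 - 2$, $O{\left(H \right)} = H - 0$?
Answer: $1225$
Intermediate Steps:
$O{\left(H \right)} = H$ ($O{\left(H \right)} = H + 0 = H$)
$m{\left(A,g \right)} = -3$
$f{\left(Q,B \right)} = -3$ ($f{\left(Q,B \right)} = -9 + 6 = -3$)
$\left(f{\left(-5,m{\left(-4,1 \right)} \right)} + 38\right)^{2} = \left(-3 + 38\right)^{2} = 35^{2} = 1225$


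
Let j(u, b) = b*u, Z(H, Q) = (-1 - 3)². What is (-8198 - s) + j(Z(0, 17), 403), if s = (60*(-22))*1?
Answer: -430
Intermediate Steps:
Z(H, Q) = 16 (Z(H, Q) = (-4)² = 16)
s = -1320 (s = -1320*1 = -1320)
(-8198 - s) + j(Z(0, 17), 403) = (-8198 - 1*(-1320)) + 403*16 = (-8198 + 1320) + 6448 = -6878 + 6448 = -430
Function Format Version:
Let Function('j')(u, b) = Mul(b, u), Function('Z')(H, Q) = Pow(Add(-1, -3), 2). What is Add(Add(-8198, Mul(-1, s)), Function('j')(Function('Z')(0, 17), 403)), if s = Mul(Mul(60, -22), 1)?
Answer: -430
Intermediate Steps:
Function('Z')(H, Q) = 16 (Function('Z')(H, Q) = Pow(-4, 2) = 16)
s = -1320 (s = Mul(-1320, 1) = -1320)
Add(Add(-8198, Mul(-1, s)), Function('j')(Function('Z')(0, 17), 403)) = Add(Add(-8198, Mul(-1, -1320)), Mul(403, 16)) = Add(Add(-8198, 1320), 6448) = Add(-6878, 6448) = -430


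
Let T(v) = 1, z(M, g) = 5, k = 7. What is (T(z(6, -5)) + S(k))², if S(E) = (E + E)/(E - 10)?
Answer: 121/9 ≈ 13.444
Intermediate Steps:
S(E) = 2*E/(-10 + E) (S(E) = (2*E)/(-10 + E) = 2*E/(-10 + E))
(T(z(6, -5)) + S(k))² = (1 + 2*7/(-10 + 7))² = (1 + 2*7/(-3))² = (1 + 2*7*(-⅓))² = (1 - 14/3)² = (-11/3)² = 121/9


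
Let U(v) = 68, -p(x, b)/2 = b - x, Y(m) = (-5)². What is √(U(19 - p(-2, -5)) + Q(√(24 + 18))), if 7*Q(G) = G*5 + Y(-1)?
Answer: √(3507 + 35*√42)/7 ≈ 8.7293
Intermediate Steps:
Y(m) = 25
p(x, b) = -2*b + 2*x (p(x, b) = -2*(b - x) = -2*b + 2*x)
Q(G) = 25/7 + 5*G/7 (Q(G) = (G*5 + 25)/7 = (5*G + 25)/7 = (25 + 5*G)/7 = 25/7 + 5*G/7)
√(U(19 - p(-2, -5)) + Q(√(24 + 18))) = √(68 + (25/7 + 5*√(24 + 18)/7)) = √(68 + (25/7 + 5*√42/7)) = √(501/7 + 5*√42/7)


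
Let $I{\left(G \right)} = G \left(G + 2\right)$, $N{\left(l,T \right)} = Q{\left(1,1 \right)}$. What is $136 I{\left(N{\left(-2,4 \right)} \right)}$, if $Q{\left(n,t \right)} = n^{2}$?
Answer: $408$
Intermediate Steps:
$N{\left(l,T \right)} = 1$ ($N{\left(l,T \right)} = 1^{2} = 1$)
$I{\left(G \right)} = G \left(2 + G\right)$
$136 I{\left(N{\left(-2,4 \right)} \right)} = 136 \cdot 1 \left(2 + 1\right) = 136 \cdot 1 \cdot 3 = 136 \cdot 3 = 408$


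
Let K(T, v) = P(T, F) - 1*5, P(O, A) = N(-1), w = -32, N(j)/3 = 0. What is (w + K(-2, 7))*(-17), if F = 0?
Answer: 629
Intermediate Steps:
N(j) = 0 (N(j) = 3*0 = 0)
P(O, A) = 0
K(T, v) = -5 (K(T, v) = 0 - 1*5 = 0 - 5 = -5)
(w + K(-2, 7))*(-17) = (-32 - 5)*(-17) = -37*(-17) = 629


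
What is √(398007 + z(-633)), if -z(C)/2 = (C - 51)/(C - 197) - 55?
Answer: √68565416465/415 ≈ 630.96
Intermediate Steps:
z(C) = 110 - 2*(-51 + C)/(-197 + C) (z(C) = -2*((C - 51)/(C - 197) - 55) = -2*((-51 + C)/(-197 + C) - 55) = -2*(-55 + (-51 + C)/(-197 + C)) = 110 - 2*(-51 + C)/(-197 + C))
√(398007 + z(-633)) = √(398007 + 4*(-5392 + 27*(-633))/(-197 - 633)) = √(398007 + 4*(-5392 - 17091)/(-830)) = √(398007 + 4*(-1/830)*(-22483)) = √(398007 + 44966/415) = √(165217871/415) = √68565416465/415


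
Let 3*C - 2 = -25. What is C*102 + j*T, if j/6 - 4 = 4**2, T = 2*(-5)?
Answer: -1982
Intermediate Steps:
C = -23/3 (C = 2/3 + (1/3)*(-25) = 2/3 - 25/3 = -23/3 ≈ -7.6667)
T = -10
j = 120 (j = 24 + 6*4**2 = 24 + 6*16 = 24 + 96 = 120)
C*102 + j*T = -23/3*102 + 120*(-10) = -782 - 1200 = -1982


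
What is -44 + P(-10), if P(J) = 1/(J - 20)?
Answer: -1321/30 ≈ -44.033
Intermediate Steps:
P(J) = 1/(-20 + J)
-44 + P(-10) = -44 + 1/(-20 - 10) = -44 + 1/(-30) = -44 - 1/30 = -1321/30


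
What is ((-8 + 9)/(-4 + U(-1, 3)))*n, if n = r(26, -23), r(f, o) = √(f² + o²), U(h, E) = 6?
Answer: √1205/2 ≈ 17.357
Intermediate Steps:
n = √1205 (n = √(26² + (-23)²) = √(676 + 529) = √1205 ≈ 34.713)
((-8 + 9)/(-4 + U(-1, 3)))*n = ((-8 + 9)/(-4 + 6))*√1205 = (1/2)*√1205 = (1*(½))*√1205 = √1205/2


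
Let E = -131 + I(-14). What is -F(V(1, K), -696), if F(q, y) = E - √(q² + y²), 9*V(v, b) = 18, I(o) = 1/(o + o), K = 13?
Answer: 3669/28 + 2*√121105 ≈ 827.04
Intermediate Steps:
I(o) = 1/(2*o)
V(v, b) = 2 (V(v, b) = (⅑)*18 = 2)
E = -3669/28 (E = -131 + (½)/(-14) = -131 + (½)*(-1/14) = -131 - 1/28 = -3669/28 ≈ -131.04)
F(q, y) = -3669/28 - √(q² + y²)
-F(V(1, K), -696) = -(-3669/28 - √(2² + (-696)²)) = -(-3669/28 - √(4 + 484416)) = -(-3669/28 - √484420) = -(-3669/28 - 2*√121105) = 3669/28 + 2*√121105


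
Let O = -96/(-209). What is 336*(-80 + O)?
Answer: -5585664/209 ≈ -26726.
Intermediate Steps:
O = 96/209 (O = -96*(-1/209) = 96/209 ≈ 0.45933)
336*(-80 + O) = 336*(-80 + 96/209) = 336*(-16624/209) = -5585664/209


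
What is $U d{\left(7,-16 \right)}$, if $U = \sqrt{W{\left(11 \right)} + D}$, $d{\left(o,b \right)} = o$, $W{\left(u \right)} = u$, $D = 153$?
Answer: $14 \sqrt{41} \approx 89.644$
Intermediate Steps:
$U = 2 \sqrt{41}$ ($U = \sqrt{11 + 153} = \sqrt{164} = 2 \sqrt{41} \approx 12.806$)
$U d{\left(7,-16 \right)} = 2 \sqrt{41} \cdot 7 = 14 \sqrt{41}$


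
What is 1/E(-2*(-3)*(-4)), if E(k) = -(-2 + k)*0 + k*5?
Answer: -1/120 ≈ -0.0083333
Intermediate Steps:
E(k) = 5*k (E(k) = (2 - k)*0 + 5*k = 0 + 5*k = 5*k)
1/E(-2*(-3)*(-4)) = 1/(5*(-2*(-3)*(-4))) = 1/(5*(6*(-4))) = 1/(5*(-24)) = 1/(-120) = -1/120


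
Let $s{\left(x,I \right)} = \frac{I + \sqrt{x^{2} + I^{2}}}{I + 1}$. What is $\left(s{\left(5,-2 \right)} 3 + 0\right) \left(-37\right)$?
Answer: $-222 + 111 \sqrt{29} \approx 375.75$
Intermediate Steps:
$s{\left(x,I \right)} = \frac{I + \sqrt{I^{2} + x^{2}}}{1 + I}$
$\left(s{\left(5,-2 \right)} 3 + 0\right) \left(-37\right) = \left(\frac{-2 + \sqrt{\left(-2\right)^{2} + 5^{2}}}{1 - 2} \cdot 3 + 0\right) \left(-37\right) = \left(\frac{-2 + \sqrt{4 + 25}}{-1} \cdot 3 + 0\right) \left(-37\right) = \left(- (-2 + \sqrt{29}) 3 + 0\right) \left(-37\right) = \left(\left(2 - \sqrt{29}\right) 3 + 0\right) \left(-37\right) = \left(\left(6 - 3 \sqrt{29}\right) + 0\right) \left(-37\right) = \left(6 - 3 \sqrt{29}\right) \left(-37\right) = -222 + 111 \sqrt{29}$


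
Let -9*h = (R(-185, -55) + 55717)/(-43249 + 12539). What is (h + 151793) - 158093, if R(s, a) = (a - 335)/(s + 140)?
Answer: -5223603823/829170 ≈ -6299.8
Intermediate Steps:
R(s, a) = (-335 + a)/(140 + s)
h = 167177/829170 (h = -((-335 - 55)/(140 - 185) + 55717)/(9*(-43249 + 12539)) = -(-390/(-45) + 55717)/(9*(-30710)) = -(-1/45*(-390) + 55717)*(-1)/(9*30710) = -(26/3 + 55717)*(-1)/(9*30710) = -167177*(-1)/(27*30710) = -⅑*(-167177/92130) = 167177/829170 ≈ 0.20162)
(h + 151793) - 158093 = (167177/829170 + 151793) - 158093 = 125862368987/829170 - 158093 = -5223603823/829170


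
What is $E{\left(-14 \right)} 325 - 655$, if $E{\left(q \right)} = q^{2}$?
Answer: $63045$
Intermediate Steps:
$E{\left(-14 \right)} 325 - 655 = \left(-14\right)^{2} \cdot 325 - 655 = 196 \cdot 325 - 655 = 63700 - 655 = 63045$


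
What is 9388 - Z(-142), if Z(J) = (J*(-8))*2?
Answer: 7116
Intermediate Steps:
Z(J) = -16*J (Z(J) = -8*J*2 = -16*J)
9388 - Z(-142) = 9388 - (-16)*(-142) = 9388 - 1*2272 = 9388 - 2272 = 7116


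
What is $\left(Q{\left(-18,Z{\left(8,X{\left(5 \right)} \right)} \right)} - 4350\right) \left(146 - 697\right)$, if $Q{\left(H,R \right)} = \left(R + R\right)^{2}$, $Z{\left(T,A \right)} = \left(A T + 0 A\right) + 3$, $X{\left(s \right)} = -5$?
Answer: $-620426$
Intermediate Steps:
$Z{\left(T,A \right)} = 3 + A T$ ($Z{\left(T,A \right)} = \left(A T + 0\right) + 3 = A T + 3 = 3 + A T$)
$Q{\left(H,R \right)} = 4 R^{2}$ ($Q{\left(H,R \right)} = \left(2 R\right)^{2} = 4 R^{2}$)
$\left(Q{\left(-18,Z{\left(8,X{\left(5 \right)} \right)} \right)} - 4350\right) \left(146 - 697\right) = \left(4 \left(3 - 40\right)^{2} - 4350\right) \left(146 - 697\right) = \left(4 \left(3 - 40\right)^{2} - 4350\right) \left(-551\right) = \left(4 \left(-37\right)^{2} - 4350\right) \left(-551\right) = \left(4 \cdot 1369 - 4350\right) \left(-551\right) = \left(5476 - 4350\right) \left(-551\right) = 1126 \left(-551\right) = -620426$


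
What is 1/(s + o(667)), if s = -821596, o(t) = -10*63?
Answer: -1/822226 ≈ -1.2162e-6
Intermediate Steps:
o(t) = -630
1/(s + o(667)) = 1/(-821596 - 630) = 1/(-822226) = -1/822226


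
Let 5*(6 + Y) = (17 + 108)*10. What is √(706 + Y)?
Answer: 5*√38 ≈ 30.822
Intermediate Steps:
Y = 244 (Y = -6 + ((17 + 108)*10)/5 = -6 + (125*10)/5 = -6 + (⅕)*1250 = -6 + 250 = 244)
√(706 + Y) = √(706 + 244) = √950 = 5*√38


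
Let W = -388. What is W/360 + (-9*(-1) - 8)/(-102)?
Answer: -832/765 ≈ -1.0876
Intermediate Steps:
W/360 + (-9*(-1) - 8)/(-102) = -388/360 + (-9*(-1) - 8)/(-102) = -388*1/360 + (9 - 8)*(-1/102) = -97/90 + 1*(-1/102) = -97/90 - 1/102 = -832/765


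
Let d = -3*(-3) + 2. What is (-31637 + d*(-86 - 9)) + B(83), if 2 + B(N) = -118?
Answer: -32802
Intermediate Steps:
d = 11 (d = 9 + 2 = 11)
B(N) = -120 (B(N) = -2 - 118 = -120)
(-31637 + d*(-86 - 9)) + B(83) = (-31637 + 11*(-86 - 9)) - 120 = (-31637 + 11*(-95)) - 120 = (-31637 - 1045) - 120 = -32682 - 120 = -32802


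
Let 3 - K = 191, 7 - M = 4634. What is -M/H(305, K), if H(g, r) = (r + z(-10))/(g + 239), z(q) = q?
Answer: -1258544/99 ≈ -12713.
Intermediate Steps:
M = -4627 (M = 7 - 1*4634 = 7 - 4634 = -4627)
K = -188 (K = 3 - 1*191 = 3 - 191 = -188)
H(g, r) = (-10 + r)/(239 + g) (H(g, r) = (r - 10)/(g + 239) = (-10 + r)/(239 + g))
-M/H(305, K) = -(-4627)/((-10 - 188)/(239 + 305)) = -(-4627)/(-198/544) = -(-4627)/((1/544)*(-198)) = -(-4627)/(-99/272) = -(-4627)*(-272)/99 = -1*1258544/99 = -1258544/99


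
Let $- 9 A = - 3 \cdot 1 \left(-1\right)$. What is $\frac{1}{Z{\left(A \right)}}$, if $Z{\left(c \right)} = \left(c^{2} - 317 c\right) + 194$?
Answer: $\frac{9}{2698} \approx 0.0033358$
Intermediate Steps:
$A = - \frac{1}{3}$ ($A = - \frac{\left(-3\right) 1 \left(-1\right)}{9} = - \frac{\left(-3\right) \left(-1\right)}{9} = \left(- \frac{1}{9}\right) 3 = - \frac{1}{3} \approx -0.33333$)
$Z{\left(c \right)} = 194 + c^{2} - 317 c$
$\frac{1}{Z{\left(A \right)}} = \frac{1}{194 + \left(- \frac{1}{3}\right)^{2} - - \frac{317}{3}} = \frac{1}{194 + \frac{1}{9} + \frac{317}{3}} = \frac{1}{\frac{2698}{9}} = \frac{9}{2698}$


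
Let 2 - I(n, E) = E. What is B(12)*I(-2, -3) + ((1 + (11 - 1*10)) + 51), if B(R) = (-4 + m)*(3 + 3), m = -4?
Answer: -187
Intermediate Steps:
I(n, E) = 2 - E
B(R) = -48 (B(R) = (-4 - 4)*(3 + 3) = -8*6 = -48)
B(12)*I(-2, -3) + ((1 + (11 - 1*10)) + 51) = -48*(2 - 1*(-3)) + ((1 + (11 - 1*10)) + 51) = -48*(2 + 3) + ((1 + (11 - 10)) + 51) = -48*5 + ((1 + 1) + 51) = -240 + (2 + 51) = -240 + 53 = -187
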